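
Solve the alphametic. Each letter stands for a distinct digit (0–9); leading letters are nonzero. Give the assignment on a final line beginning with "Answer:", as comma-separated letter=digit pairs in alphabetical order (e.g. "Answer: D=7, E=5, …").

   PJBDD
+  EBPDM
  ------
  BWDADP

Step 1. [col 1: D + M ≡ P (mod 10)] no forcing yet in column 1 (carry-in 0); M=4 is free and consistent — try it. So M=4.
Step 2. [col 1: D + M ≡ P (mod 10)] several values work for D in column 1 (D + M ≡ P (mod 10), carry-in 0); try D=9, so D=9.
Step 3. [col 1: D + M ≡ P (mod 10)] in column 1 we have D+M≡P with carry-in 0; given D=9, M=4 and digits 4,9 already taken and all letters distinct, that pins P to 3 ⇒ P=3.
Step 4. [col 3: B + P ≡ A (mod 10)] B=1 is one option consistent with column 3 (B + P ≡ A (mod 10), carry-in 1) — take it, so B=1.
Step 5. [col 3: B + P ≡ A (mod 10)] from column 3 (B=1, P=3, carry-in 1, digits 1,3,4,9 already taken and all letters distinct): A must equal 5 ⇒ A=5.
Step 6. [col 4: J + B ≡ D (mod 10)] from column 4 (B=1, D=9, carry-in 0, digits 1,3,4,5,9 already taken and all letters distinct): J must equal 8, so J=8.
Step 7. [col 5: P + E ≡ W (mod 10)] column 5 reads P+E+carry(0)=W with P=3; with digits 1,3,4,5,8,9 already taken and all letters distinct, the only value for W is 0. So W=0.
Step 8. [col 5: P + E ≡ W (mod 10)] column 5 reads P+E+carry(0)=W with P=3, W=0; with digits 0,1,3,4,5,8,9 already taken and all letters distinct, the only value for E is 7, so E=7.

Answer: A=5, B=1, D=9, E=7, J=8, M=4, P=3, W=0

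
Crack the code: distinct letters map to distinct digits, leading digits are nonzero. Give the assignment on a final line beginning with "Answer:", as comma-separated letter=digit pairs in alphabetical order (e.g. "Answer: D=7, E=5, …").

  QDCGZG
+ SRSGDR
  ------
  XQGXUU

Step 1. [col 1: G + R ≡ U (mod 10)] G=4 is one option consistent with column 1 (G + R ≡ U (mod 10), carry-in 0) — take it. So G=4.
Step 2. [col 1: G + R ≡ U (mod 10)] U=0 is one option consistent with column 1 (G + R ≡ U (mod 10), carry-in 0) — take it ⇒ U=0.
Step 3. [col 1: G + R ≡ U (mod 10)] in column 1 we have G+R≡U with carry-in 0; given G=4, U=0 and digits 0,4 already taken and all letters distinct, that pins R to 6, so R=6.
Step 4. [col 2: Z + D ≡ U (mod 10)] column 2 (Z + D ≡ U (mod 10), carry-in 1) doesn't pin Z yet; pick Z=7 and continue, so Z=7.
Step 5. [col 2: Z + D ≡ U (mod 10)] column 2 reads Z+D+carry(1)=U with Z=7, U=0; with digits 0,4,6,7 already taken and all letters distinct, the only value for D is 2. So D=2.
Step 6. [col 3: G + G ≡ X (mod 10)] column 3: given G=4, carry-in 1, and digits 0,2,4,6,7 already taken and all letters distinct, G+G≡X (mod 10) forces X=9 ⇒ X=9.
Step 7. [col 4: C + S ≡ G (mod 10)] column 4 (C + S ≡ G (mod 10), carry-in 0) doesn't pin S yet; pick S=1 and continue. So S=1.
Step 8. [col 4: C + S ≡ G (mod 10)] column 4 reads C+S+carry(0)=G with S=1, G=4; with digits 0,1,2,4,6,7,9 already taken and all letters distinct, the only value for C is 3 ⇒ C=3.
Step 9. [col 5: D + R ≡ Q (mod 10)] in column 5 we have D+R≡Q with carry-in 0; given D=2, R=6 and digits 0,1,2,3,4,6,7,9 already taken and all letters distinct, that pins Q to 8, so Q=8.

Answer: C=3, D=2, G=4, Q=8, R=6, S=1, U=0, X=9, Z=7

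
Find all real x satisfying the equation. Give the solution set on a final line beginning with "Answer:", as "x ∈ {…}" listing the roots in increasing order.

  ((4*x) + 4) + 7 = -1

Step 1. [((4*x) + 4) + 7 = -1] the outer +7 inverts by subtracting 7, so sub: (4*x) + 4 = -8.
Step 2. [(4*x) + 4 = -8] the outer +4 inverts by subtracting 4. So sub: 4*x = -12.
Step 3. [4*x = -12] leading coefficient 4: divide by 4, so div: x = -3.

Answer: x ∈ {-3}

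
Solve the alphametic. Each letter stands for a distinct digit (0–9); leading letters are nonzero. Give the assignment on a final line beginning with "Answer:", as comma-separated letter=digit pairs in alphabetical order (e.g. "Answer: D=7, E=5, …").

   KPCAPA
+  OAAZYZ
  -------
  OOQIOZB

Step 1. [col 1: A + Z ≡ B (mod 10)] Z=2 is one option consistent with column 1 (A + Z ≡ B (mod 10), carry-in 0) — take it ⇒ Z=2.
Step 2. [col 1: A + Z ≡ B (mod 10)] no forcing yet in column 1 (carry-in 0); A=8 is free and consistent — try it, so A=8.
Step 3. [O] the sum has 7 digits but both addends have 6; that extra leading digit O is the final carry, namely 1 ⇒ O=1.
Step 4. [col 1: A + Z ≡ B (mod 10)] column 1: given A=8, Z=2, carry-in 0, and digits 1,2,8 already taken and all letters distinct, A+Z≡B (mod 10) forces B=0. So B=0.
Step 5. [col 2: P + Y ≡ Z (mod 10)] no forcing yet in column 2 (carry-in 1); P=4 is free and consistent — try it, so P=4.
Step 6. [col 2: P + Y ≡ Z (mod 10)] in column 2 we have P+Y≡Z with carry-in 1; given P=4, Z=2 and digits 0,1,2,4,8 already taken and all letters distinct, that pins Y to 7, so Y=7.
Step 7. [col 4: C + A ≡ I (mod 10)] column 4 reads C+A+carry(1)=I with A=8; with digits 0,1,2,4,7,8 already taken and all letters distinct, the only value for I is 5 ⇒ I=5.
Step 8. [col 4: C + A ≡ I (mod 10)] in column 4 we have C+A≡I with carry-in 1; given A=8, I=5 and digits 0,1,2,4,5,7,8 already taken and all letters distinct, that pins C to 6, so C=6.
Step 9. [col 5: P + A ≡ Q (mod 10)] column 5: given P=4, A=8, carry-in 1, and digits 0,1,2,4,5,6,7,8 already taken and all letters distinct, P+A≡Q (mod 10) forces Q=3 ⇒ Q=3.
Step 10. [col 6: K + O ≡ O (mod 10)] column 6: given O=1, carry-in 1, and digits 0,1,2,3,4,5,6,7,8 already taken and all letters distinct, K+O≡O (mod 10) forces K=9. So K=9.

Answer: A=8, B=0, C=6, I=5, K=9, O=1, P=4, Q=3, Y=7, Z=2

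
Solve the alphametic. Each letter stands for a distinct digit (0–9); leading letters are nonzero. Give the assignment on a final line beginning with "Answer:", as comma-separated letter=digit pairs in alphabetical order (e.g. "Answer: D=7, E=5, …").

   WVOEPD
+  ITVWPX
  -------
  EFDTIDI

Step 1. [col 1: D + X ≡ I (mod 10)] column 1 (D + X ≡ I (mod 10), carry-in 0) doesn't pin I yet; pick I=6 and continue. So I=6.
Step 2. [col 1: D + X ≡ I (mod 10)] X=9 is one option consistent with column 1 (D + X ≡ I (mod 10), carry-in 0) — take it ⇒ X=9.
Step 3. [E] E is the leading digit of a 7-digit sum of two 6-digit numbers; the final carry is exactly 1. So E=1.
Step 4. [col 1: D + X ≡ I (mod 10)] column 1: given X=9, I=6, carry-in 0, and digits 1,6,9 already taken and all letters distinct, D+X≡I (mod 10) forces D=7. So D=7.
Step 5. [col 2: P + P ≡ D (mod 10)] P=8 is one option consistent with column 2 (P + P ≡ D (mod 10), carry-in 1) — take it. So P=8.
Step 6. [col 3: E + W ≡ I (mod 10)] column 3 reads E+W+carry(1)=I with E=1, I=6; with digits 1,6,7,8,9 already taken and all letters distinct, the only value for W is 4 ⇒ W=4.
Step 7. [col 4: O + V ≡ T (mod 10)] from column 4 (nothing yet, carry-in 0, digits 1,4,6,7,8,9 already taken and all letters distinct): T must equal 5, so T=5.
Step 8. [col 4: O + V ≡ T (mod 10)] several values work for V in column 4 (O + V ≡ T (mod 10), carry-in 0); try V=2, so V=2.
Step 9. [col 4: O + V ≡ T (mod 10)] column 4: given V=2, T=5, carry-in 0, and digits 1,2,4,5,6,7,8,9 already taken and all letters distinct, O+V≡T (mod 10) forces O=3 ⇒ O=3.
Step 10. [col 6: W + I ≡ F (mod 10)] column 6: given W=4, I=6, carry-in 0, and digits 1,2,3,4,5,6,7,8,9 already taken and all letters distinct, W+I≡F (mod 10) forces F=0 ⇒ F=0.

Answer: D=7, E=1, F=0, I=6, O=3, P=8, T=5, V=2, W=4, X=9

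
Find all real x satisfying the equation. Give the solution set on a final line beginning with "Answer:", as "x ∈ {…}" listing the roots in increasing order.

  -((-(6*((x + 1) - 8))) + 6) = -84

Step 1. [-((-(6*((x + 1) - 8))) + 6) = -84] leading − — multiply by −1, so neg: (-(6*((x + 1) - 8))) + 6 = 84.
Step 2. [(-(6*((x + 1) - 8))) + 6 = 84] 6 comes off first (subtract 6) ⇒ sub: -(6*((x + 1) - 8)) = 78.
Step 3. [-(6*((x + 1) - 8)) = 78] leading − — multiply by −1, so neg: 6*((x + 1) - 8) = -78.
Step 4. [6*((x + 1) - 8) = -78] leading coefficient 6: divide by 6, so div: (x + 1) - 8 = -13.
Step 5. [(x + 1) - 8 = -13] -8 is outermost — add 8 both sides. So sub: x + 1 = -5.
Step 6. [x + 1 = -5] the outer +1 inverts by subtracting 1 ⇒ sub: x = -6.

Answer: x ∈ {-6}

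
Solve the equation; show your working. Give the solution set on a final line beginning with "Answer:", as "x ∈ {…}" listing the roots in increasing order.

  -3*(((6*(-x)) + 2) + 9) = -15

Step 1. [-3*(((6*(-x)) + 2) + 9) = -15] divide by the outer -3. So div: ((6*(-x)) + 2) + 9 = 5.
Step 2. [((6*(-x)) + 2) + 9 = 5] the outer +9 inverts by subtracting 9 ⇒ sub: (6*(-x)) + 2 = -4.
Step 3. [(6*(-x)) + 2 = -4] the outer +2 inverts by subtracting 2. So sub: 6*(-x) = -6.
Step 4. [6*(-x) = -6] divide by the outer 6 ⇒ div: -x = -1.
Step 5. [-x = -1] flip signs both sides ⇒ neg: x = 1.

Answer: x ∈ {1}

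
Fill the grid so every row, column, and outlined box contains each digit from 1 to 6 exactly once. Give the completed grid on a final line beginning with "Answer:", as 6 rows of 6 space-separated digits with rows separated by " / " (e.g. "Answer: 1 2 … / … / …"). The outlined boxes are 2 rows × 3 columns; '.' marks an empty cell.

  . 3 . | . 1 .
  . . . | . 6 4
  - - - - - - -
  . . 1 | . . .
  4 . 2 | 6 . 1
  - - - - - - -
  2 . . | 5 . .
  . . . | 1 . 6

Step 1. [r3c1∈{3,5,6}] in box 3, 3 fits only at r3c1 ⇒ r3c1=3.
Step 2. [r2c3∈{5}] r2c3 is down to just 5, so r2c3=5.
Step 3. [r1c3∈{4,6}] in row 1, 4 fits only at r1c3. So r1c3=4.
Step 4. [r5c2∈{1,4,6}] in row 5, 1 fits only at r5c2 ⇒ r5c2=1.
Step 5. [r1c4∈{2}] r1c4's peers cover all but 2 ⇒ r1c4=2.
Step 6. [r5c5∈{3,4}] row 5 places 4 nowhere but r5c5, so r5c5=4.
Step 7. [r4c2∈{5}] r4c2's peers cover all but 5. So r4c2=5.
Step 8. [r6c3∈{3}] r6c3 has the single candidate 3, so r6c3=3.
Step 9. [r3c6∈{2,5}] in col 6, 2 fits only at r3c6. So r3c6=2.
Step 10. [r5c6∈{3}] r5c6's peers cover all but 3. So r5c6=3.
Step 11. [r4c5∈{3}] nothing but 3 survives at r4c5, so r4c5=3.
Step 12. [r1c1∈{6}] r1c1 has the single candidate 6. So r1c1=6.
Step 13. [r3c2∈{6}] r3c2 is down to just 6, so r3c2=6.
Step 14. [r6c5∈{2}] only 2 remains possible at r6c5. So r6c5=2.
Step 15. [r2c2∈{2}] r2c2's peers cover all but 2 ⇒ r2c2=2.
Step 16. [r3c5∈{5}] r3c5 has the single candidate 5, so r3c5=5.
Step 17. [r6c2∈{4}] r6c2's peers cover all but 4, so r6c2=4.
Step 18. [r6c1∈{5}] nothing but 5 survives at r6c1, so r6c1=5.
Step 19. [r2c1∈{1}] only 1 remains possible at r2c1. So r2c1=1.
Step 20. [r2c4∈{3}] only 3 remains possible at r2c4 ⇒ r2c4=3.
Step 21. [r1c6∈{5}] r1c6's peers cover all but 5. So r1c6=5.
Step 22. [r3c4∈{4}] only 4 remains possible at r3c4 ⇒ r3c4=4.
Step 23. [r5c3∈{6}] r5c3 is down to just 6. So r5c3=6.

Answer: 6 3 4 2 1 5 / 1 2 5 3 6 4 / 3 6 1 4 5 2 / 4 5 2 6 3 1 / 2 1 6 5 4 3 / 5 4 3 1 2 6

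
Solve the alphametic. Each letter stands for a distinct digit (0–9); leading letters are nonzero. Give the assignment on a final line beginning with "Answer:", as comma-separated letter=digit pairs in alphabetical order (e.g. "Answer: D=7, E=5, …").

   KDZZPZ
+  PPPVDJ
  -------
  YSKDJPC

Step 1. [col 1: Z + J ≡ C (mod 10)] Z=2 is one option consistent with column 1 (Z + J ≡ C (mod 10), carry-in 0) — take it, so Z=2.
Step 2. [Y] the sum has 7 digits but both addends have 6; that extra leading digit Y is the final carry, namely 1 ⇒ Y=1.
Step 3. [col 1: Z + J ≡ C (mod 10)] column 1 (Z + J ≡ C (mod 10), carry-in 0) doesn't pin C yet; pick C=0 and continue. So C=0.
Step 4. [col 1: Z + J ≡ C (mod 10)] from column 1 (Z=2, C=0, carry-in 0, digits 0,1,2 already taken and all letters distinct): J must equal 8, so J=8.
Step 5. [col 2: P + D ≡ P (mod 10)] in column 2 we have P+D≡P with carry-in 1; given nothing yet and digits 0,1,2,8 already taken and all letters distinct, that pins D to 9. So D=9.
Step 6. [col 2: P + D ≡ P (mod 10)] several values work for P in column 2 (P + D ≡ P (mod 10), carry-in 1); try P=7. So P=7.
Step 7. [col 3: Z + V ≡ J (mod 10)] in column 3 we have Z+V≡J with carry-in 1; given Z=2, J=8 and digits 0,1,2,7,8,9 already taken and all letters distinct, that pins V to 5. So V=5.
Step 8. [col 5: D + P ≡ K (mod 10)] from column 5 (D=9, P=7, carry-in 0, digits 0,1,2,5,7,8,9 already taken and all letters distinct): K must equal 6, so K=6.
Step 9. [col 6: K + P ≡ S (mod 10)] column 6 reads K+P+carry(1)=S with K=6, P=7; with digits 0,1,2,5,6,7,8,9 already taken and all letters distinct, the only value for S is 4 ⇒ S=4.

Answer: C=0, D=9, J=8, K=6, P=7, S=4, V=5, Y=1, Z=2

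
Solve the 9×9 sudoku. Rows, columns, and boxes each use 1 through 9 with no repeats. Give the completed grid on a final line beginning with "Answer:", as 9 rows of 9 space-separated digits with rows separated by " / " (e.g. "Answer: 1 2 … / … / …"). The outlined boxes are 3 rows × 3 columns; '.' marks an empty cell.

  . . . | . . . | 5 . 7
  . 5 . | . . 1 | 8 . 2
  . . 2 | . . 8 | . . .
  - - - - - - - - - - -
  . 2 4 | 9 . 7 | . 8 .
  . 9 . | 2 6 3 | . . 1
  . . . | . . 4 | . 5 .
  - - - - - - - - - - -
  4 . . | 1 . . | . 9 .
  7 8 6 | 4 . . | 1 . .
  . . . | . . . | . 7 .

Step 1. [r7c2∈{3}] r7c2 has the single candidate 3 ⇒ r7c2=3.
Step 2. [r6c7∈{2,3,6,7,9}] row 6 places 2 nowhere but r6c7, so r6c7=2.
Step 3. [r4c5∈{1,5}] r4c5 is the only open cell in box 5 admitting 5. So r4c5=5.
Step 4. [r4c1∈{1,3,6}] 1 has one home in row 4: r4c1 ⇒ r4c1=1.
Step 5. [r7c7∈{6}] only 6 remains possible at r7c7, so r7c7=6.
Step 6. [r7c3∈{5}] nothing but 5 survives at r7c3, so r7c3=5.
Step 7. [r7c6∈{2}] r7c6 is down to just 2 ⇒ r7c6=2.
Step 8. [r3c7∈{3,4,9}] across col 7, 9 lands solely at r3c7. So r3c7=9.
Step 9. [r5c8∈{4}] r5c8's peers cover all but 4 ⇒ r5c8=4.
Step 10. [r2c5∈{3,4,7,9}] in row 2, 4 fits only at r2c5, so r2c5=4.
Step 11. [r3c4∈{3,5,6,7}] in row 3, 5 fits only at r3c4, so r3c4=5.
Step 12. [r6c4∈{8}] only 8 remains possible at r6c4 ⇒ r6c4=8.
Step 13. [r2c4∈{3,6,7}] r2c4 is the only open cell in col 4 admitting 7, so r2c4=7.
Step 14. [r3c5∈{3}] r3c5's peers cover all but 3, so r3c5=3.
Step 15. [r3c1∈{6}] nothing but 6 survives at r3c1 ⇒ r3c1=6.
Step 16. [r8c5∈{9}] r8c5 has the single candidate 9 ⇒ r8c5=9.
Step 17. [r6c1∈{3}] r6c1 has the single candidate 3. So r6c1=3.
Step 18. [r2c1∈{9}] only 9 remains possible at r2c1. So r2c1=9.
Step 19. [r1c4∈{6}] r1c4 has the single candidate 6 ⇒ r1c4=6.
Step 20. [r9c2∈{1}] r9c2 is down to just 1. So r9c2=1.
Step 21. [r1c3∈{1,3,8}] 1 has one home in col 3: r1c3. So r1c3=1.
Step 22. [r9c4∈{3}] r9c4 has the single candidate 3. So r9c4=3.
Step 23. [r6c2∈{6,7}] r6c2 is the only open cell in col 2 admitting 6, so r6c2=6.
Step 24. [r5c3∈{7,8}] 8 has one home in col 3: r5c3, so r5c3=8.
Step 25. [r1c8∈{3}] r1c8's peers cover all but 3, so r1c8=3.
Step 26. [r3c9∈{4}] nothing but 4 survives at r3c9. So r3c9=4.
Step 27. [r8c6∈{5}] r8c6's peers cover all but 5. So r8c6=5.
Step 28. [r9c5∈{8}] only 8 remains possible at r9c5. So r9c5=8.
Step 29. [r4c9∈{3,6}] across row 4, 6 lands solely at r4c9. So r4c9=6.
Step 30. [r8c8∈{2}] r8c8 is down to just 2 ⇒ r8c8=2.
Step 31. [r6c9∈{9}] nothing but 9 survives at r6c9, so r6c9=9.
Step 32. [r2c8∈{6}] r2c8 is down to just 6 ⇒ r2c8=6.
Step 33. [r7c9∈{8}] r7c9's peers cover all but 8, so r7c9=8.
Step 34. [r1c1∈{8}] nothing but 8 survives at r1c1, so r1c1=8.
Step 35. [r9c3∈{9}] only 9 remains possible at r9c3 ⇒ r9c3=9.
Step 36. [r6c3∈{7}] r6c3 has the single candidate 7. So r6c3=7.
Step 37. [r5c1∈{5}] nothing but 5 survives at r5c1, so r5c1=5.
Step 38. [r4c7∈{3}] nothing but 3 survives at r4c7. So r4c7=3.
Step 39. [r1c5∈{2}] r1c5's peers cover all but 2, so r1c5=2.
Step 40. [r6c5∈{1}] only 1 remains possible at r6c5, so r6c5=1.
Step 41. [r3c2∈{7}] r3c2 is down to just 7. So r3c2=7.
Step 42. [r8c9∈{3}] r8c9's peers cover all but 3, so r8c9=3.
Step 43. [r9c1∈{2}] nothing but 2 survives at r9c1. So r9c1=2.
Step 44. [r9c7∈{4}] r9c7 is down to just 4 ⇒ r9c7=4.
Step 45. [r2c3∈{3}] r2c3 is down to just 3 ⇒ r2c3=3.
Step 46. [r5c7∈{7}] r5c7 is down to just 7, so r5c7=7.
Step 47. [r9c6∈{6}] r9c6 has the single candidate 6. So r9c6=6.
Step 48. [r7c5∈{7}] r7c5 is down to just 7 ⇒ r7c5=7.
Step 49. [r1c2∈{4}] nothing but 4 survives at r1c2 ⇒ r1c2=4.
Step 50. [r3c8∈{1}] r3c8 has the single candidate 1. So r3c8=1.
Step 51. [r1c6∈{9}] nothing but 9 survives at r1c6 ⇒ r1c6=9.
Step 52. [r9c9∈{5}] r9c9's peers cover all but 5 ⇒ r9c9=5.

Answer: 8 4 1 6 2 9 5 3 7 / 9 5 3 7 4 1 8 6 2 / 6 7 2 5 3 8 9 1 4 / 1 2 4 9 5 7 3 8 6 / 5 9 8 2 6 3 7 4 1 / 3 6 7 8 1 4 2 5 9 / 4 3 5 1 7 2 6 9 8 / 7 8 6 4 9 5 1 2 3 / 2 1 9 3 8 6 4 7 5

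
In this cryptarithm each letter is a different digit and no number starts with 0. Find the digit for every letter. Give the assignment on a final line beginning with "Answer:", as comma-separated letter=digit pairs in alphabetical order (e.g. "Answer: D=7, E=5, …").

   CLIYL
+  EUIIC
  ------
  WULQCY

Step 1. [W] adding two 5-digit numbers gives at most 5+1 digits, and here it does — W is that final carry and must be 1, so W=1.
Step 2. [col 1: L + C ≡ Y (mod 10)] C=7 is one option consistent with column 1 (L + C ≡ Y (mod 10), carry-in 0) — take it ⇒ C=7.
Step 3. [col 1: L + C ≡ Y (mod 10)] column 1 (L + C ≡ Y (mod 10), carry-in 0) doesn't pin L yet; pick L=5 and continue. So L=5.
Step 4. [col 1: L + C ≡ Y (mod 10)] column 1: given L=5, C=7, carry-in 0, and digits 1,5,7 already taken and all letters distinct, L+C≡Y (mod 10) forces Y=2, so Y=2.
Step 5. [col 2: Y + I ≡ C (mod 10)] in column 2 we have Y+I≡C with carry-in 1; given Y=2, C=7 and digits 1,2,5,7 already taken and all letters distinct, that pins I to 4, so I=4.
Step 6. [col 3: I + I ≡ Q (mod 10)] column 3 reads I+I+carry(0)=Q with I=4; with digits 1,2,4,5,7 already taken and all letters distinct, the only value for Q is 8. So Q=8.
Step 7. [col 4: L + U ≡ L (mod 10)] from column 4 (L=5, carry-in 0, digits 1,2,4,5,7,8 already taken and all letters distinct): U must equal 0. So U=0.
Step 8. [col 5: C + E ≡ U (mod 10)] in column 5 we have C+E≡U with carry-in 0; given C=7, U=0 and digits 0,1,2,4,5,7,8 already taken and all letters distinct, that pins E to 3. So E=3.

Answer: C=7, E=3, I=4, L=5, Q=8, U=0, W=1, Y=2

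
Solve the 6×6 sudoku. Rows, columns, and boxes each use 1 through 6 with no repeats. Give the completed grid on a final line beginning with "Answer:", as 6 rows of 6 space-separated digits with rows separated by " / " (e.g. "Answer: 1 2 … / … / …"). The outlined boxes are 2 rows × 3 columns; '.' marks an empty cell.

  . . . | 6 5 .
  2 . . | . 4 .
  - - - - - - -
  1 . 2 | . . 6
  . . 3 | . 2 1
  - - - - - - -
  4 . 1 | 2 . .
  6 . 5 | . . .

Step 1. [r2c2∈{1,3,5,6}] in row 2, 5 fits only at r2c2. So r2c2=5.
Step 2. [r5c2∈{3}] only 3 remains possible at r5c2 ⇒ r5c2=3.
Step 3. [r3c2∈{4}] r3c2 is down to just 4, so r3c2=4.
Step 4. [r2c6∈{3}] r2c6 is down to just 3. So r2c6=3.
Step 5. [r4c4∈{4,5}] r4c4 is the only open cell in row 4 admitting 4, so r4c4=4.
Step 6. [r3c5∈{3}] r3c5 has the single candidate 3. So r3c5=3.
Step 7. [r2c4∈{1}] r2c4 has the single candidate 1 ⇒ r2c4=1.
Step 8. [r1c1∈{3}] r1c1 has the single candidate 3, so r1c1=3.
Step 9. [r6c5∈{1}] r6c5 is down to just 1 ⇒ r6c5=1.
Step 10. [r1c6∈{2}] nothing but 2 survives at r1c6. So r1c6=2.
Step 11. [r6c4∈{3}] nothing but 3 survives at r6c4. So r6c4=3.
Step 12. [r1c3∈{4}] only 4 remains possible at r1c3 ⇒ r1c3=4.
Step 13. [r1c2∈{1}] nothing but 1 survives at r1c2, so r1c2=1.
Step 14. [r6c2∈{2}] r6c2 is down to just 2. So r6c2=2.
Step 15. [r4c2∈{6}] r4c2's peers cover all but 6. So r4c2=6.
Step 16. [r3c4∈{5}] r3c4 is down to just 5, so r3c4=5.
Step 17. [r5c5∈{6}] nothing but 6 survives at r5c5, so r5c5=6.
Step 18. [r5c6∈{5}] only 5 remains possible at r5c6 ⇒ r5c6=5.
Step 19. [r2c3∈{6}] nothing but 6 survives at r2c3. So r2c3=6.
Step 20. [r6c6∈{4}] nothing but 4 survives at r6c6. So r6c6=4.
Step 21. [r4c1∈{5}] nothing but 5 survives at r4c1. So r4c1=5.

Answer: 3 1 4 6 5 2 / 2 5 6 1 4 3 / 1 4 2 5 3 6 / 5 6 3 4 2 1 / 4 3 1 2 6 5 / 6 2 5 3 1 4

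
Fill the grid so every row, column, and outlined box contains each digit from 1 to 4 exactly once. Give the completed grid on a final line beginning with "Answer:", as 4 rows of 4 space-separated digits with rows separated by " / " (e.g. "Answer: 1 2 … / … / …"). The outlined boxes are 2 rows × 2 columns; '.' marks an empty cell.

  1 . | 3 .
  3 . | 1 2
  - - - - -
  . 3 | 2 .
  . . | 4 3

Step 1. [r1c2∈{2,4}] across row 1, 2 lands solely at r1c2 ⇒ r1c2=2.
Step 2. [r1c4∈{4}] nothing but 4 survives at r1c4 ⇒ r1c4=4.
Step 3. [r4c2∈{1}] nothing but 1 survives at r4c2. So r4c2=1.
Step 4. [r3c4∈{1}] r3c4 has the single candidate 1, so r3c4=1.
Step 5. [r4c1∈{2}] r4c1 is down to just 2 ⇒ r4c1=2.
Step 6. [r2c2∈{4}] r2c2 is down to just 4, so r2c2=4.
Step 7. [r3c1∈{4}] nothing but 4 survives at r3c1 ⇒ r3c1=4.

Answer: 1 2 3 4 / 3 4 1 2 / 4 3 2 1 / 2 1 4 3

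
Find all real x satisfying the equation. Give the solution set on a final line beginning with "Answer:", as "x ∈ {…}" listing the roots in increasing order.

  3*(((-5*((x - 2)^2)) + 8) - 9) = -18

Step 1. [3*(((-5*((x - 2)^2)) + 8) - 9) = -18] 3 out front; divide by 3. So div: ((-5*((x - 2)^2)) + 8) - 9 = -6.
Step 2. [((-5*((x - 2)^2)) + 8) - 9 = -6] add 9: x sits inside (… - 9) ⇒ sub: (-5*((x - 2)^2)) + 8 = 3.
Step 3. [(-5*((x - 2)^2)) + 8 = 3] peel the +8: subtract 8 from each side ⇒ sub: -5*((x - 2)^2) = -5.
Step 4. [-5*((x - 2)^2) = -5] LHS = -5·(…); ÷-5 both sides. So div: (x - 2)^2 = 1.
Step 5. [(x - 2)^2 = 1] 1 ≥ 0, LHS is (·)² — take ±√ ⇒ sqrt: x - 2 = 1 or -1.
Step 6. [x - 2 = 1 or -1] peel the -2: add 2 from each side, so sub: x = 3 or 1.

Answer: x ∈ {1, 3}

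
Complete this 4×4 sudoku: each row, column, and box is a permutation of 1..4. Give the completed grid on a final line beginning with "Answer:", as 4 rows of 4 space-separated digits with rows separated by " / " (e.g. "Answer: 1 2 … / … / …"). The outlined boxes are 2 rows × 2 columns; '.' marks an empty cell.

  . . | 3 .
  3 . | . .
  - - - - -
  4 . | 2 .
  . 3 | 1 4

Step 1. [r1c1∈{1,2}] col 1 places 1 nowhere but r1c1, so r1c1=1.
Step 2. [r1c4∈{2}] nothing but 2 survives at r1c4. So r1c4=2.
Step 3. [r2c2∈{2,4}] 2 has one home in row 2: r2c2 ⇒ r2c2=2.
Step 4. [r3c2∈{1}] nothing but 1 survives at r3c2, so r3c2=1.
Step 5. [r2c4∈{1}] only 1 remains possible at r2c4 ⇒ r2c4=1.
Step 6. [r3c4∈{3}] nothing but 3 survives at r3c4 ⇒ r3c4=3.
Step 7. [r2c3∈{4}] r2c3 is down to just 4 ⇒ r2c3=4.
Step 8. [r4c1∈{2}] nothing but 2 survives at r4c1. So r4c1=2.
Step 9. [r1c2∈{4}] only 4 remains possible at r1c2 ⇒ r1c2=4.

Answer: 1 4 3 2 / 3 2 4 1 / 4 1 2 3 / 2 3 1 4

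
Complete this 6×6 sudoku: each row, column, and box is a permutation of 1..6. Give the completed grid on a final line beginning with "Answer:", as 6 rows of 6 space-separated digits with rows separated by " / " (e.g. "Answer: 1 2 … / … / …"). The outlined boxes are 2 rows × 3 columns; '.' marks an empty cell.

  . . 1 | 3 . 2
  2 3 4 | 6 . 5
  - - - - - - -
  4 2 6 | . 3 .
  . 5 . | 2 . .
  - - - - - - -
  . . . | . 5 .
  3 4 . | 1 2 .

Step 1. [r4c5∈{1,4,6}] in col 5, 6 fits only at r4c5. So r4c5=6.
Step 2. [r4c6∈{1,4}] 4 has one home in row 4: r4c6 ⇒ r4c6=4.
Step 3. [r5c2∈{1,6}] col 2 places 1 nowhere but r5c2 ⇒ r5c2=1.
Step 4. [r5c1∈{6}] r5c1 is down to just 6. So r5c1=6.
Step 5. [r1c1∈{5}] nothing but 5 survives at r1c1. So r1c1=5.
Step 6. [r4c3∈{3}] r4c3's peers cover all but 3, so r4c3=3.
Step 7. [r1c2∈{6}] r1c2 is down to just 6. So r1c2=6.
Step 8. [r2c5∈{1}] only 1 remains possible at r2c5, so r2c5=1.
Step 9. [r4c1∈{1}] nothing but 1 survives at r4c1. So r4c1=1.
Step 10. [r3c6∈{1}] nothing but 1 survives at r3c6 ⇒ r3c6=1.
Step 11. [r6c6∈{6}] r6c6 has the single candidate 6 ⇒ r6c6=6.
Step 12. [r5c4∈{4}] only 4 remains possible at r5c4, so r5c4=4.
Step 13. [r6c3∈{5}] nothing but 5 survives at r6c3, so r6c3=5.
Step 14. [r3c4∈{5}] r3c4's peers cover all but 5 ⇒ r3c4=5.
Step 15. [r5c3∈{2}] r5c3 has the single candidate 2. So r5c3=2.
Step 16. [r1c5∈{4}] r1c5 has the single candidate 4 ⇒ r1c5=4.
Step 17. [r5c6∈{3}] r5c6 has the single candidate 3, so r5c6=3.

Answer: 5 6 1 3 4 2 / 2 3 4 6 1 5 / 4 2 6 5 3 1 / 1 5 3 2 6 4 / 6 1 2 4 5 3 / 3 4 5 1 2 6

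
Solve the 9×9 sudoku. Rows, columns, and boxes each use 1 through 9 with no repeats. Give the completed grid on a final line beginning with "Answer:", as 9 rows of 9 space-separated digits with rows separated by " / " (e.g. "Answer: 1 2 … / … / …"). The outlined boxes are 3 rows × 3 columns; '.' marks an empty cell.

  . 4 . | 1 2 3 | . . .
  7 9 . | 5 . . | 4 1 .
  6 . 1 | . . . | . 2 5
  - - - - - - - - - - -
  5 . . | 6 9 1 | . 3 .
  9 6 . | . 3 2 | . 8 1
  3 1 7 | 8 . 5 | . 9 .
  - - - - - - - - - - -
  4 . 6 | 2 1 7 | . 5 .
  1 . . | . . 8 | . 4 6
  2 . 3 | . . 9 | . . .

Step 1. [r7c2∈{8}] nothing but 8 survives at r7c2. So r7c2=8.
Step 2. [r8c7∈{2,3,7,9}] across row 8, 2 lands solely at r8c7, so r8c7=2.
Step 3. [r4c7∈{7}] nothing but 7 survives at r4c7 ⇒ r4c7=7.
Step 4. [r4c3∈{2,4,8}] r4c3 is the only open cell in row 4 admitting 8 ⇒ r4c3=8.
Step 5. [r6c5∈{4}] nothing but 4 survives at r6c5 ⇒ r6c5=4.
Step 6. [r3c4∈{4,7,9}] col 4 places 9 nowhere but r3c4. So r3c4=9.
Step 7. [r2c9∈{3,8}] 3 has one home in row 2: r2c9 ⇒ r2c9=3.
Step 8. [r3c7∈{8}] r3c7 is down to just 8, so r3c7=8.
Step 9. [r9c8∈{7}] only 7 remains possible at r9c8. So r9c8=7.
Step 10. [r9c2∈{5}] r9c2 is down to just 5, so r9c2=5.
Step 11. [r7c9∈{9}] r7c9 is down to just 9. So r7c9=9.
Step 12. [r4c9∈{2,4}] 4 has one home in row 4: r4c9, so r4c9=4.
Step 13. [r2c6∈{6}] nothing but 6 survives at r2c6, so r2c6=6.
Step 14. [r1c7∈{6,9}] in row 1, 9 fits only at r1c7 ⇒ r1c7=9.
Step 15. [r1c8∈{6}] only 6 remains possible at r1c8 ⇒ r1c8=6.
Step 16. [r9c4∈{4}] r9c4 has the single candidate 4 ⇒ r9c4=4.
Step 17. [r5c3∈{4}] r5c3's peers cover all but 4. So r5c3=4.
Step 18. [r9c9∈{8}] r9c9 is down to just 8. So r9c9=8.
Step 19. [r8c4∈{3}] r8c4 is down to just 3, so r8c4=3.
Step 20. [r1c1∈{8}] r1c1 is down to just 8. So r1c1=8.
Step 21. [r2c5∈{8}] r2c5 has the single candidate 8. So r2c5=8.
Step 22. [r8c5∈{5}] r8c5 is down to just 5. So r8c5=5.
Step 23. [r3c6∈{4}] only 4 remains possible at r3c6. So r3c6=4.
Step 24. [r8c2∈{7}] r8c2 has the single candidate 7 ⇒ r8c2=7.
Step 25. [r1c3∈{5}] r1c3 has the single candidate 5 ⇒ r1c3=5.
Step 26. [r3c2∈{3}] r3c2 is down to just 3 ⇒ r3c2=3.
Step 27. [r8c3∈{9}] only 9 remains possible at r8c3, so r8c3=9.
Step 28. [r9c7∈{1}] r9c7 is down to just 1. So r9c7=1.
Step 29. [r4c2∈{2}] r4c2 has the single candidate 2, so r4c2=2.
Step 30. [r9c5∈{6}] r9c5 has the single candidate 6, so r9c5=6.
Step 31. [r6c7∈{6}] only 6 remains possible at r6c7, so r6c7=6.
Step 32. [r7c7∈{3}] r7c7 is down to just 3. So r7c7=3.
Step 33. [r2c3∈{2}] nothing but 2 survives at r2c3, so r2c3=2.
Step 34. [r3c5∈{7}] only 7 remains possible at r3c5, so r3c5=7.
Step 35. [r5c4∈{7}] r5c4 is down to just 7 ⇒ r5c4=7.
Step 36. [r1c9∈{7}] only 7 remains possible at r1c9. So r1c9=7.
Step 37. [r5c7∈{5}] r5c7 has the single candidate 5 ⇒ r5c7=5.
Step 38. [r6c9∈{2}] r6c9 has the single candidate 2 ⇒ r6c9=2.

Answer: 8 4 5 1 2 3 9 6 7 / 7 9 2 5 8 6 4 1 3 / 6 3 1 9 7 4 8 2 5 / 5 2 8 6 9 1 7 3 4 / 9 6 4 7 3 2 5 8 1 / 3 1 7 8 4 5 6 9 2 / 4 8 6 2 1 7 3 5 9 / 1 7 9 3 5 8 2 4 6 / 2 5 3 4 6 9 1 7 8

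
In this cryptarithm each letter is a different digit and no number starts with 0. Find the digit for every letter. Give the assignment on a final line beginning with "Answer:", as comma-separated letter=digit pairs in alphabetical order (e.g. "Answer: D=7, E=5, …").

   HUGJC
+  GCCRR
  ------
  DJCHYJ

Step 1. [D] the sum has 6 digits but both addends have 5; that extra leading digit D is the final carry, namely 1. So D=1.
Step 2. [col 1: C + R ≡ J (mod 10)] no forcing yet in column 1 (carry-in 0); J=5 is free and consistent — try it ⇒ J=5.
Step 3. [col 1: C + R ≡ J (mod 10)] no forcing yet in column 1 (carry-in 0); R=2 is free and consistent — try it ⇒ R=2.
Step 4. [col 1: C + R ≡ J (mod 10)] from column 1 (R=2, J=5, carry-in 0, digits 1,2,5 already taken and all letters distinct): C must equal 3 ⇒ C=3.
Step 5. [col 2: J + R ≡ Y (mod 10)] column 2 reads J+R+carry(0)=Y with J=5, R=2; with digits 1,2,3,5 already taken and all letters distinct, the only value for Y is 7 ⇒ Y=7.
Step 6. [col 3: G + C ≡ H (mod 10)] from column 3 (C=3, carry-in 0, digits 1,2,3,5,7 already taken and all letters distinct): G must equal 6. So G=6.
Step 7. [col 3: G + C ≡ H (mod 10)] column 3: given G=6, C=3, carry-in 0, and digits 1,2,3,5,6,7 already taken and all letters distinct, G+C≡H (mod 10) forces H=9. So H=9.
Step 8. [col 4: U + C ≡ C (mod 10)] from column 4 (C=3, carry-in 0, digits 1,2,3,5,6,7,9 already taken and all letters distinct): U must equal 0. So U=0.

Answer: C=3, D=1, G=6, H=9, J=5, R=2, U=0, Y=7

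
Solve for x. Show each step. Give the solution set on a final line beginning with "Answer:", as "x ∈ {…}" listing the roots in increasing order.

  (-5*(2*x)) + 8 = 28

Step 1. [(-5*(2*x)) + 8 = 28] peel the +8: subtract 8 from each side. So sub: -5*(2*x) = 20.
Step 2. [-5*(2*x) = 20] -5 out front; divide by -5 ⇒ div: 2*x = -4.
Step 3. [2*x = -4] 2 out front; divide by 2, so div: x = -2.

Answer: x ∈ {-2}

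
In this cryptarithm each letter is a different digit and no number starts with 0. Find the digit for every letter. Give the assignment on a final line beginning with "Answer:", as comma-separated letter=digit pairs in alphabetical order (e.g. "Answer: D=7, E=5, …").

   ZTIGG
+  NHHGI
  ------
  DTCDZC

Step 1. [D] the sum has 6 digits but both addends have 5; that extra leading digit D is the final carry, namely 1. So D=1.
Step 2. [col 1: G + I ≡ C (mod 10)] G=7 is one option consistent with column 1 (G + I ≡ C (mod 10), carry-in 0) — take it. So G=7.
Step 3. [col 1: G + I ≡ C (mod 10)] column 1 (G + I ≡ C (mod 10), carry-in 0) doesn't pin C yet; pick C=9 and continue, so C=9.
Step 4. [col 1: G + I ≡ C (mod 10)] column 1 reads G+I+carry(0)=C with G=7, C=9; with digits 1,7,9 already taken and all letters distinct, the only value for I is 2. So I=2.
Step 5. [col 2: G + G ≡ Z (mod 10)] in column 2 we have G+G≡Z with carry-in 0; given G=7 and digits 1,2,7,9 already taken and all letters distinct, that pins Z to 4. So Z=4.
Step 6. [col 3: I + H ≡ D (mod 10)] in column 3 we have I+H≡D with carry-in 1; given I=2, D=1 and digits 1,2,4,7,9 already taken and all letters distinct, that pins H to 8, so H=8.
Step 7. [col 4: T + H ≡ C (mod 10)] column 4 reads T+H+carry(1)=C with H=8, C=9; with digits 1,2,4,7,8,9 already taken and all letters distinct, the only value for T is 0, so T=0.
Step 8. [col 5: Z + N ≡ T (mod 10)] from column 5 (Z=4, T=0, carry-in 0, digits 0,1,2,4,7,8,9 already taken and all letters distinct): N must equal 6 ⇒ N=6.

Answer: C=9, D=1, G=7, H=8, I=2, N=6, T=0, Z=4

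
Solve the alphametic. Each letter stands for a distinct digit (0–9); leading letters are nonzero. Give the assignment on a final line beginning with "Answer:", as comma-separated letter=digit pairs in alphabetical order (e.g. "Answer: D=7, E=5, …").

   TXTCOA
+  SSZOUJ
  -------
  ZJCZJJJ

Step 1. [col 1: A + J ≡ J (mod 10)] from column 1 (nothing yet, carry-in 0, all letters distinct, none taken yet): A must equal 0. So A=0.
Step 2. [Z] Z is the leading digit of a 7-digit sum of two 6-digit numbers; the final carry is exactly 1 ⇒ Z=1.
Step 3. [col 1: A + J ≡ J (mod 10)] several values work for J in column 1 (A + J ≡ J (mod 10), carry-in 0); try J=3 ⇒ J=3.
Step 4. [col 2: O + U ≡ J (mod 10)] O=5 is one option consistent with column 2 (O + U ≡ J (mod 10), carry-in 0) — take it, so O=5.
Step 5. [col 2: O + U ≡ J (mod 10)] in column 2 we have O+U≡J with carry-in 0; given O=5, J=3 and digits 0,1,3,5 already taken and all letters distinct, that pins U to 8. So U=8.
Step 6. [col 3: C + O ≡ J (mod 10)] in column 3 we have C+O≡J with carry-in 1; given O=5, J=3 and digits 0,1,3,5,8 already taken and all letters distinct, that pins C to 7 ⇒ C=7.
Step 7. [col 4: T + Z ≡ Z (mod 10)] column 4: given Z=1, carry-in 1, and digits 0,1,3,5,7,8 already taken and all letters distinct, T+Z≡Z (mod 10) forces T=9 ⇒ T=9.
Step 8. [col 5: X + S ≡ C (mod 10)] X=2 is one option consistent with column 5 (X + S ≡ C (mod 10), carry-in 1) — take it. So X=2.
Step 9. [col 5: X + S ≡ C (mod 10)] from column 5 (X=2, C=7, carry-in 1, digits 0,1,2,3,5,7,8,9 already taken and all letters distinct): S must equal 4, so S=4.

Answer: A=0, C=7, J=3, O=5, S=4, T=9, U=8, X=2, Z=1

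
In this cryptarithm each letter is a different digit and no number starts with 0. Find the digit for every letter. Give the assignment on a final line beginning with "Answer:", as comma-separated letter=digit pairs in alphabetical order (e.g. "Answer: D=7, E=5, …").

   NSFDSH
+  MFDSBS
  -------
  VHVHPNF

Step 1. [col 1: H + S ≡ F (mod 10)] several values work for S in column 1 (H + S ≡ F (mod 10), carry-in 0); try S=4 ⇒ S=4.
Step 2. [V] the sum has 7 digits but both addends have 6; that extra leading digit V is the final carry, namely 1. So V=1.
Step 3. [col 1: H + S ≡ F (mod 10)] several values work for F in column 1 (H + S ≡ F (mod 10), carry-in 0); try F=6 ⇒ F=6.
Step 4. [col 1: H + S ≡ F (mod 10)] column 1: given S=4, F=6, carry-in 0, and digits 1,4,6 already taken and all letters distinct, H+S≡F (mod 10) forces H=2 ⇒ H=2.
Step 5. [col 2: S + B ≡ N (mod 10)] column 2 (S + B ≡ N (mod 10), carry-in 0) doesn't pin N yet; pick N=3 and continue. So N=3.
Step 6. [col 2: S + B ≡ N (mod 10)] column 2: given S=4, N=3, carry-in 0, and digits 1,2,3,4,6 already taken and all letters distinct, S+B≡N (mod 10) forces B=9, so B=9.
Step 7. [col 3: D + S ≡ P (mod 10)] column 3 (D + S ≡ P (mod 10), carry-in 1) doesn't pin P yet; pick P=0 and continue, so P=0.
Step 8. [col 3: D + S ≡ P (mod 10)] column 3 reads D+S+carry(1)=P with S=4, P=0; with digits 0,1,2,3,4,6,9 already taken and all letters distinct, the only value for D is 5, so D=5.
Step 9. [col 6: N + M ≡ H (mod 10)] column 6 reads N+M+carry(1)=H with N=3, H=2; with digits 0,1,2,3,4,5,6,9 already taken and all letters distinct, the only value for M is 8. So M=8.

Answer: B=9, D=5, F=6, H=2, M=8, N=3, P=0, S=4, V=1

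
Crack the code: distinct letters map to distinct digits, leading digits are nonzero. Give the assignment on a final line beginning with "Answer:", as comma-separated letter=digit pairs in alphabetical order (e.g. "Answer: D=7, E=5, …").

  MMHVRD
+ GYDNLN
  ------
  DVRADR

Step 1. [col 1: D + N ≡ R (mod 10)] column 1 (D + N ≡ R (mod 10), carry-in 0) doesn't pin R yet; pick R=6 and continue, so R=6.
Step 2. [col 1: D + N ≡ R (mod 10)] no forcing yet in column 1 (carry-in 0); N=9 is free and consistent — try it ⇒ N=9.
Step 3. [col 1: D + N ≡ R (mod 10)] from column 1 (N=9, R=6, carry-in 0, digits 6,9 already taken and all letters distinct): D must equal 7. So D=7.
Step 4. [col 2: R + L ≡ D (mod 10)] in column 2 we have R+L≡D with carry-in 1; given R=6, D=7 and digits 6,7,9 already taken and all letters distinct, that pins L to 0 ⇒ L=0.
Step 5. [col 3: V + N ≡ A (mod 10)] no forcing yet in column 3 (carry-in 0); A=3 is free and consistent — try it ⇒ A=3.
Step 6. [col 3: V + N ≡ A (mod 10)] from column 3 (N=9, A=3, carry-in 0, digits 0,3,6,7,9 already taken and all letters distinct): V must equal 4. So V=4.
Step 7. [col 4: H + D ≡ R (mod 10)] column 4: given D=7, R=6, carry-in 1, and digits 0,3,4,6,7,9 already taken and all letters distinct, H+D≡R (mod 10) forces H=8. So H=8.
Step 8. [col 5: M + Y ≡ V (mod 10)] Y=1 is one option consistent with column 5 (M + Y ≡ V (mod 10), carry-in 1) — take it ⇒ Y=1.
Step 9. [col 5: M + Y ≡ V (mod 10)] column 5: given Y=1, V=4, carry-in 1, and digits 0,1,3,4,6,7,8,9 already taken and all letters distinct, M+Y≡V (mod 10) forces M=2, so M=2.
Step 10. [col 6: M + G ≡ D (mod 10)] column 6 reads M+G+carry(0)=D with M=2, D=7; with digits 0,1,2,3,4,6,7,8,9 already taken and all letters distinct, the only value for G is 5 ⇒ G=5.

Answer: A=3, D=7, G=5, H=8, L=0, M=2, N=9, R=6, V=4, Y=1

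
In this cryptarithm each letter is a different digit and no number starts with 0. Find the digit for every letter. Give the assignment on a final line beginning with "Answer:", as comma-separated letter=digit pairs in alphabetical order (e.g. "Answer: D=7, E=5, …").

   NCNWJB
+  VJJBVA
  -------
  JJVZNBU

Step 1. [col 1: B + A ≡ U (mod 10)] no forcing yet in column 1 (carry-in 0); B=7 is free and consistent — try it, so B=7.
Step 2. [col 1: B + A ≡ U (mod 10)] column 1 (B + A ≡ U (mod 10), carry-in 0) doesn't pin U yet; pick U=0 and continue ⇒ U=0.
Step 3. [col 1: B + A ≡ U (mod 10)] column 1 reads B+A+carry(0)=U with B=7, U=0; with digits 0,7 already taken and all letters distinct, the only value for A is 3 ⇒ A=3.
Step 4. [col 2: J + V ≡ B (mod 10)] J=1 is one option consistent with column 2 (J + V ≡ B (mod 10), carry-in 1) — take it. So J=1.
Step 5. [col 2: J + V ≡ B (mod 10)] from column 2 (J=1, B=7, carry-in 1, digits 0,1,3,7 already taken and all letters distinct): V must equal 5, so V=5.
Step 6. [col 3: W + B ≡ N (mod 10)] no forcing yet in column 3 (carry-in 0); N=6 is free and consistent — try it, so N=6.
Step 7. [col 3: W + B ≡ N (mod 10)] in column 3 we have W+B≡N with carry-in 0; given B=7, N=6 and digits 0,1,3,5,6,7 already taken and all letters distinct, that pins W to 9, so W=9.
Step 8. [col 4: N + J ≡ Z (mod 10)] from column 4 (N=6, J=1, carry-in 1, digits 0,1,3,5,6,7,9 already taken and all letters distinct): Z must equal 8 ⇒ Z=8.
Step 9. [col 5: C + J ≡ V (mod 10)] in column 5 we have C+J≡V with carry-in 0; given J=1, V=5 and digits 0,1,3,5,6,7,8,9 already taken and all letters distinct, that pins C to 4 ⇒ C=4.

Answer: A=3, B=7, C=4, J=1, N=6, U=0, V=5, W=9, Z=8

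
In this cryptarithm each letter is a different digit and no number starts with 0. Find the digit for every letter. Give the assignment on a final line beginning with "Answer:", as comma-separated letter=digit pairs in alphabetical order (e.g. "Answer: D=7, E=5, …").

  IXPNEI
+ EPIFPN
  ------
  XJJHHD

Step 1. [col 1: I + N ≡ D (mod 10)] column 1 (I + N ≡ D (mod 10), carry-in 0) doesn't pin I yet; pick I=2 and continue. So I=2.
Step 2. [col 1: I + N ≡ D (mod 10)] no forcing yet in column 1 (carry-in 0); D=8 is free and consistent — try it. So D=8.
Step 3. [col 1: I + N ≡ D (mod 10)] column 1: given I=2, D=8, carry-in 0, and digits 2,8 already taken and all letters distinct, I+N≡D (mod 10) forces N=6 ⇒ N=6.
Step 4. [col 2: E + P ≡ H (mod 10)] no forcing yet in column 2 (carry-in 0); P=4 is free and consistent — try it, so P=4.
Step 5. [col 2: E + P ≡ H (mod 10)] no forcing yet in column 2 (carry-in 0); H=5 is free and consistent — try it ⇒ H=5.
Step 6. [col 2: E + P ≡ H (mod 10)] column 2 reads E+P+carry(0)=H with P=4, H=5; with digits 2,4,5,6,8 already taken and all letters distinct, the only value for E is 1 ⇒ E=1.
Step 7. [col 3: N + F ≡ H (mod 10)] column 3 reads N+F+carry(0)=H with N=6, H=5; with digits 1,2,4,5,6,8 already taken and all letters distinct, the only value for F is 9 ⇒ F=9.
Step 8. [col 4: P + I ≡ J (mod 10)] from column 4 (P=4, I=2, carry-in 1, digits 1,2,4,5,6,8,9 already taken and all letters distinct): J must equal 7, so J=7.
Step 9. [col 5: X + P ≡ J (mod 10)] column 5: given P=4, J=7, carry-in 0, and digits 1,2,4,5,6,7,8,9 already taken and all letters distinct, X+P≡J (mod 10) forces X=3 ⇒ X=3.

Answer: D=8, E=1, F=9, H=5, I=2, J=7, N=6, P=4, X=3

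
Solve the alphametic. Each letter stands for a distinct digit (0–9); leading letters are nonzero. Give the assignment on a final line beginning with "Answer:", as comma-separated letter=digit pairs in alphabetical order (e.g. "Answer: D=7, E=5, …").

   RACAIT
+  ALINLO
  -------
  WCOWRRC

Step 1. [col 1: T + O ≡ C (mod 10)] T=9 is one option consistent with column 1 (T + O ≡ C (mod 10), carry-in 0) — take it ⇒ T=9.
Step 2. [W] adding two 6-digit numbers gives at most 6+1 digits, and here it does — W is that final carry and must be 1, so W=1.
Step 3. [col 1: T + O ≡ C (mod 10)] several values work for O in column 1 (T + O ≡ C (mod 10), carry-in 0); try O=3. So O=3.
Step 4. [col 1: T + O ≡ C (mod 10)] column 1: given T=9, O=3, carry-in 0, and digits 1,3,9 already taken and all letters distinct, T+O≡C (mod 10) forces C=2 ⇒ C=2.
Step 5. [col 2: I + L ≡ R (mod 10)] no forcing yet in column 2 (carry-in 1); I=8 is free and consistent — try it. So I=8.
Step 6. [col 2: I + L ≡ R (mod 10)] column 2 (I + L ≡ R (mod 10), carry-in 1) doesn't pin L yet; pick L=5 and continue. So L=5.
Step 7. [col 2: I + L ≡ R (mod 10)] column 2: given I=8, L=5, carry-in 1, and digits 1,2,3,5,8,9 already taken and all letters distinct, I+L≡R (mod 10) forces R=4. So R=4.
Step 8. [col 3: A + N ≡ R (mod 10)] A=7 is one option consistent with column 3 (A + N ≡ R (mod 10), carry-in 1) — take it ⇒ A=7.
Step 9. [col 3: A + N ≡ R (mod 10)] from column 3 (A=7, R=4, carry-in 1, digits 1,2,3,4,5,7,8,9 already taken and all letters distinct): N must equal 6 ⇒ N=6.

Answer: A=7, C=2, I=8, L=5, N=6, O=3, R=4, T=9, W=1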